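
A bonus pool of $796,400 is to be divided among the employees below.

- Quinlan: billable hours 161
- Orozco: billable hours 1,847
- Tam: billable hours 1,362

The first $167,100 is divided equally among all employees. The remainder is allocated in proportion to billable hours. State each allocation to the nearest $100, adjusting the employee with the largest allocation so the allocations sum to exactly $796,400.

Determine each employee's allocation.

First tranche $167,100 split equally: $55,700 each.
Remainder $629,300 by billable hours (total 3,370): Quinlan 30,064.48 → $30,100; Orozco 344,901.22 → $344,900; Tam 254,334.30 → $254,300.
Totals: Quinlan $55,700 + $30,100 = $85,800; Orozco $55,700 + $344,900 = $400,600; Tam $55,700 + $254,300 = $310,000.

Quinlan: $85,800 · Orozco: $400,600 · Tam: $310,000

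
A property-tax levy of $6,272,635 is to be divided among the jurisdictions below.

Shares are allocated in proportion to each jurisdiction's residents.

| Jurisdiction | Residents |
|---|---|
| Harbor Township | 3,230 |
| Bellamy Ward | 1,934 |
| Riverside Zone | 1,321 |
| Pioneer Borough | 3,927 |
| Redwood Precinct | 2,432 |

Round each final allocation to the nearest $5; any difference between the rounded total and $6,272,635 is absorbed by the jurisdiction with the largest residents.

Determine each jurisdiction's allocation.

Harbor Township: $1,577,440 | Bellamy Ward: $944,510 | Riverside Zone: $645,140 | Pioneer Borough: $1,917,825 | Redwood Precinct: $1,187,720

Combined residents = 12,844.
Proportional shares: Harbor Township 3,230/12,844 × $6,272,635 = 1,577,437.80; Bellamy Ward 1,934/12,844 × $6,272,635 = 944,509.19; Riverside Zone 1,321/12,844 × $6,272,635 = 645,137.87; Pioneer Borough 3,927/12,844 × $6,272,635 = 1,917,832.27; Redwood Precinct 2,432/12,844 × $6,272,635 = 1,187,717.87.
At nearest $5: Harbor Township $1,577,440; Bellamy Ward $944,510; Riverside Zone $645,140; Pioneer Borough $1,917,830; Redwood Precinct $1,187,720. Sum = $6,272,640.
Difference $6,272,635 − $6,272,640 = −$5 applied to largest residents (Pioneer Borough): Pioneer Borough becomes $1,917,825.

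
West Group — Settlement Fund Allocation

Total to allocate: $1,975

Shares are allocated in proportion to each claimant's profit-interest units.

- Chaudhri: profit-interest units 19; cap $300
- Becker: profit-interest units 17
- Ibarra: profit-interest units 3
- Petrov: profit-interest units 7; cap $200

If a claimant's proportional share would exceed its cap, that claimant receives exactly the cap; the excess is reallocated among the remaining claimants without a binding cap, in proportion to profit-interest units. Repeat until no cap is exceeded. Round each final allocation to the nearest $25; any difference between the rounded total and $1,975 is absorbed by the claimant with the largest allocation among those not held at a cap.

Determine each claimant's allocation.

Combined profit-interest units = 46.
Unconstrained shares: Chaudhri 815.76; Becker 729.89; Ibarra 128.80; Petrov 300.54.
Capped: Chaudhri ($300), Petrov ($200); residual $1,475 reallocated over remaining profit-interest units 20.
Remaining shares: Becker 1,253.75 → $1,250; Ibarra 221.25 → $225.

Chaudhri: $300 · Becker: $1,250 · Ibarra: $225 · Petrov: $200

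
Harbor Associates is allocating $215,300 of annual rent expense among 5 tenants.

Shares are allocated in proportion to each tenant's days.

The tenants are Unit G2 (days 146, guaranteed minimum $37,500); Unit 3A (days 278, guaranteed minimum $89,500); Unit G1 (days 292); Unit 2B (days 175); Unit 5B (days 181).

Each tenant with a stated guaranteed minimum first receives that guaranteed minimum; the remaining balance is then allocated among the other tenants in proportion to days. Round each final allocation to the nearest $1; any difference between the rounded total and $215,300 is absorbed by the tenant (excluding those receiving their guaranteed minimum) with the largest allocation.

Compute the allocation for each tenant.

Unit G2: $37,500 · Unit 3A: $89,500 · Unit G1: $39,790 · Unit 2B: $23,846 · Unit 5B: $24,664

Minimums first: Unit G2 $37,500; Unit 3A $89,500. Balance $88,300.
Balance split over remaining days 648: Unit G1 39,789.51 → $39,790; Unit 2B 23,846.45 → $23,846; Unit 5B 24,664.04 → $24,664.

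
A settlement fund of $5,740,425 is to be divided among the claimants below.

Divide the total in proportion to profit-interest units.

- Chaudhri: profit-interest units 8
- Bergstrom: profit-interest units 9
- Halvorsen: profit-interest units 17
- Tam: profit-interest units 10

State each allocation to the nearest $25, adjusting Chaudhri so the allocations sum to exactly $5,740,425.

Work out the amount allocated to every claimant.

Chaudhri: $1,043,700 | Bergstrom: $1,174,175 | Halvorsen: $2,217,900 | Tam: $1,304,650

Combined profit-interest units = 44.
Raw shares: Chaudhri 8/44 × $5,740,425 = 1,043,713.64; Bergstrom 9/44 × $5,740,425 = 1,174,177.84; Halvorsen 17/44 × $5,740,425 = 2,217,891.48; Tam 10/44 × $5,740,425 = 1,304,642.05.
After rounding ($25): Chaudhri $1,043,725; Bergstrom $1,174,175; Halvorsen $2,217,900; Tam $1,304,650. Sum = $5,740,450.
Difference $5,740,425 − $5,740,450 = −$25 applied to Chaudhri: Chaudhri becomes $1,043,700.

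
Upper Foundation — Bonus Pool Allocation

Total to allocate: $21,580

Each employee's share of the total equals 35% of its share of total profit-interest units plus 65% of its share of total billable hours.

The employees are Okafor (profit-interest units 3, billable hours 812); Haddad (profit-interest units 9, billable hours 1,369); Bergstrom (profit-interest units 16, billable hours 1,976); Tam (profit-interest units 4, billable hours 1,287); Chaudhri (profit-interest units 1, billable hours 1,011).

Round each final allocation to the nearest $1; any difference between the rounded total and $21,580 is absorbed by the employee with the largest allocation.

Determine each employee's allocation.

Profit-interest units total 33; billable hours total 6,455.
Blended shares (35% profit-interest units + 65% billable hours): Okafor 0.1136; Haddad 0.2333; Bergstrom 0.3687; Tam 0.1720; Chaudhri 0.1124.
Pro-rata amounts: Okafor 2,451.15; Haddad 5,034.81; Bergstrom 7,956.00; Tam 3,712.22; Chaudhri 2,425.83.
After rounding ($1): Okafor $2,451; Haddad $5,035; Bergstrom $7,956; Tam $3,712; Chaudhri $2,426. Sum = $21,580.
Rounded total matches; no reconciliation needed.

Okafor: $2,451 | Haddad: $5,035 | Bergstrom: $7,956 | Tam: $3,712 | Chaudhri: $2,426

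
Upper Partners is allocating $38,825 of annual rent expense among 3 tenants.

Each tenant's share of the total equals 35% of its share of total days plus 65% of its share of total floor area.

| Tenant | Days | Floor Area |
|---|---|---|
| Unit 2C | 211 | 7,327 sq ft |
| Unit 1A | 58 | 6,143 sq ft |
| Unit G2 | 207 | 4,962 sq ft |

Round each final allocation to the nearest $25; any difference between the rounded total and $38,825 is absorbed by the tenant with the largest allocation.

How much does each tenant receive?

Unit 2C: $16,050 | Unit 1A: $10,075 | Unit G2: $12,700

Totals — days 476, floor area 18,432.
Combined weights (35% days + 65% floor area): Unit 2C 0.4135; Unit 1A 0.2593; Unit G2 0.3272.
Proportional shares: Unit 2C 16,055.38; Unit 1A 10,066.49; Unit G2 12,703.14.
At nearest $25: Unit 2C $16,050; Unit 1A $10,075; Unit G2 $12,700. Sum = $38,825.
Rounded total matches; no reconciliation needed.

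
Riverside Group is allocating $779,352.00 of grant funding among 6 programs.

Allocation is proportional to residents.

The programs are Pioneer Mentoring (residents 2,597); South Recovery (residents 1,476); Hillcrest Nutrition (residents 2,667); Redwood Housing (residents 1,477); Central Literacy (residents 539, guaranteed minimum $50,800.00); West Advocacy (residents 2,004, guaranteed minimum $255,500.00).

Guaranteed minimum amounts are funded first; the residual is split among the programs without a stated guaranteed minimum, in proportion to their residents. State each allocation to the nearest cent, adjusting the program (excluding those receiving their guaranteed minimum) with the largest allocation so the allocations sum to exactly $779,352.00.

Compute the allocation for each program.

Pioneer Mentoring: $149,509.07 | South Recovery: $84,973.20 | Hillcrest Nutrition: $153,538.96 | Redwood Housing: $85,030.77 | Central Literacy: $50,800.00 | West Advocacy: $255,500.00

Minimums first: Central Literacy $50,800.00; West Advocacy $255,500.00. Residual $473,052.00.
Residual split over remaining residents 8,217: Pioneer Mentoring 149,509.0719 → $149,509.07; South Recovery 84,973.1961 → $84,973.20; Hillcrest Nutrition 153,538.9660 → $153,538.97; Redwood Housing 85,030.7660 → $85,030.77.
Rounding difference −$0.01 applied to Hillcrest Nutrition → $153,538.96.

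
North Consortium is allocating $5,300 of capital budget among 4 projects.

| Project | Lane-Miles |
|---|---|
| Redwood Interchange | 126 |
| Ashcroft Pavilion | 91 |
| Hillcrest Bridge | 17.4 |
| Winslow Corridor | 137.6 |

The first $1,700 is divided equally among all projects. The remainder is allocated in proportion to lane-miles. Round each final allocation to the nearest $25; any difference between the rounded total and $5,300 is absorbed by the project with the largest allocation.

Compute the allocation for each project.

Redwood Interchange: $1,650 | Ashcroft Pavilion: $1,300 | Hillcrest Bridge: $600 | Winslow Corridor: $1,750

$1,700 shared equally gives $425 per project.
Remainder $3,600 by lane-miles (total 372): Redwood Interchange 1,219.35 → $1,225; Ashcroft Pavilion 880.65 → $875; Hillcrest Bridge 168.39 → $175; Winslow Corridor 1,331.61 → $1,325.
Totals: Redwood Interchange $425 + $1,225 = $1,650; Ashcroft Pavilion $425 + $875 = $1,300; Hillcrest Bridge $425 + $175 = $600; Winslow Corridor $425 + $1,325 = $1,750.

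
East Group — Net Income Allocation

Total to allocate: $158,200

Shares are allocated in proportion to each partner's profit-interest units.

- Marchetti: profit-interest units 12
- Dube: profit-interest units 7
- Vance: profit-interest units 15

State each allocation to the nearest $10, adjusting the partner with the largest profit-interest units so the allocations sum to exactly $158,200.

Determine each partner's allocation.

Profit-interest units total: 12 + 7 + 15 = 34.
Pro-rata amounts: Marchetti 55,835.29; Dube 32,570.59; Vance 69,794.12.
After rounding ($10): Marchetti $55,840; Dube $32,570; Vance $69,790. Sum = $158,200.
No rounding difference to absorb.

Marchetti: $55,840 | Dube: $32,570 | Vance: $69,790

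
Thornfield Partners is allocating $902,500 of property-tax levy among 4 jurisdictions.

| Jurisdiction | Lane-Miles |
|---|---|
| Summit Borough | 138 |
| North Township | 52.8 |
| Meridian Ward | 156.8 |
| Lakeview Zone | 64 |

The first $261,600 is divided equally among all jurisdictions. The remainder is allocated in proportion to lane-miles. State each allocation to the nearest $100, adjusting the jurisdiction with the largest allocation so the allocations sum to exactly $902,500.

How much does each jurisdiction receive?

Summit Borough: $280,300 · North Township: $147,600 · Meridian Ward: $309,500 · Lakeview Zone: $165,100

$261,600 shared equally gives $65,400 per jurisdiction.
Remainder $640,900 by lane-miles (total 411.6): Summit Borough 214,879.01 → $214,900; North Township 82,214.58 → $82,200; Meridian Ward 244,152.38 → $244,200; Lakeview Zone 99,654.03 → $99,700.
Rounding difference −$100 on remainder applied to Meridian Ward.
Totals: Summit Borough $65,400 + $214,900 = $280,300; North Township $65,400 + $82,200 = $147,600; Meridian Ward $65,400 + $244,100 = $309,500; Lakeview Zone $65,400 + $99,700 = $165,100.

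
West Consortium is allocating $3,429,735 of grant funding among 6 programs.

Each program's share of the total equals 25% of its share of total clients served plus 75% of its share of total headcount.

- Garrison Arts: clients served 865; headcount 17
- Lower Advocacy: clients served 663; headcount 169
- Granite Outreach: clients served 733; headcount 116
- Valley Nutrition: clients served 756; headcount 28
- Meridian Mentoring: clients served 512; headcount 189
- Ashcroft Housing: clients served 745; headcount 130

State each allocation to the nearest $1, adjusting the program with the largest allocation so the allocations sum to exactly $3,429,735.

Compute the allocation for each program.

Clients served total 4,274; headcount total 649.
Blended shares (25% clients served + 75% headcount): Garrison Arts 0.0702; Lower Advocacy 0.2341; Granite Outreach 0.1769; Valley Nutrition 0.0766; Meridian Mentoring 0.2484; Ashcroft Housing 0.1938.
Raw shares: Garrison Arts 240,912.27; Lower Advocacy 802,837.39; Granite Outreach 606,815.86; Valley Nutrition 262,643.42; Meridian Mentoring 851,814.02; Ashcroft Housing 664,712.04.
Rounded to nearest $1: Garrison Arts $240,912; Lower Advocacy $802,837; Granite Outreach $606,816; Valley Nutrition $262,643; Meridian Mentoring $851,814; Ashcroft Housing $664,712. Sum = $3,429,734.
Difference $3,429,735 − $3,429,734 = +$1 applied to largest allocation (Meridian Mentoring): Meridian Mentoring becomes $851,815.

Garrison Arts: $240,912 | Lower Advocacy: $802,837 | Granite Outreach: $606,816 | Valley Nutrition: $262,643 | Meridian Mentoring: $851,815 | Ashcroft Housing: $664,712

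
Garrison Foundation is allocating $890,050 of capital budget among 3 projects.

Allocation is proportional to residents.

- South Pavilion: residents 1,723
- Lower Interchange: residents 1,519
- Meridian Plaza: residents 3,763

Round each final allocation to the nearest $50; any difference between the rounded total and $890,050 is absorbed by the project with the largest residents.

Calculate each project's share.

Total residents = 7,005.
Raw shares: South Pavilion 1,723/7,005 × $890,050 = 218,923.08; Lower Interchange 1,519/7,005 × $890,050 = 193,002.99; Meridian Plaza 3,763/7,005 × $890,050 = 478,123.93.
Rounded to nearest $50: South Pavilion $218,900; Lower Interchange $193,000; Meridian Plaza $478,100. Sum = $890,000.
Difference $890,050 − $890,000 = +$50 applied to largest residents (Meridian Plaza): Meridian Plaza becomes $478,150.

South Pavilion: $218,900 · Lower Interchange: $193,000 · Meridian Plaza: $478,150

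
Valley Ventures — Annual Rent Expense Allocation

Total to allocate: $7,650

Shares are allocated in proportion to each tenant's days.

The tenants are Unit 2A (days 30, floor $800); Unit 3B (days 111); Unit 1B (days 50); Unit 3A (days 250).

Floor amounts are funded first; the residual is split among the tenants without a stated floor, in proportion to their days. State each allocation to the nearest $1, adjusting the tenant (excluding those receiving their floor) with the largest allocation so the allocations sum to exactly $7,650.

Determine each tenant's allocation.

Unit 2A: $800; Unit 3B: $1,850; Unit 1B: $833; Unit 3A: $4,167

Minimums first: Unit 2A $800. Balance $6,850.
Balance split over remaining days 411: Unit 3B 1,850.00 → $1,850; Unit 1B 833.33 → $833; Unit 3A 4,166.67 → $4,167.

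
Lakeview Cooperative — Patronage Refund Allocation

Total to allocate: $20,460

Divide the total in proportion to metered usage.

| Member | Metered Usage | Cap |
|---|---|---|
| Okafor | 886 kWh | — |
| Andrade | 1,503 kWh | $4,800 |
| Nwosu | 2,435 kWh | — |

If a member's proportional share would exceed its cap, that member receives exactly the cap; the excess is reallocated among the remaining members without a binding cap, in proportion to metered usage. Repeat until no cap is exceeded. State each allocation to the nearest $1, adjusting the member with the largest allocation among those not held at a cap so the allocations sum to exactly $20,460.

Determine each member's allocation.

Okafor: $4,178 | Andrade: $4,800 | Nwosu: $11,482

Metered usage total: 4,824.
Unconstrained shares: Okafor 3,757.79; Andrade 6,374.66; Nwosu 10,327.55.
Capped: Andrade ($4,800); balance $15,660 reallocated over remaining metered usage 3,321.
Shares after redistribution: Okafor 4,177.89 → $4,178; Nwosu 11,482.11 → $11,482.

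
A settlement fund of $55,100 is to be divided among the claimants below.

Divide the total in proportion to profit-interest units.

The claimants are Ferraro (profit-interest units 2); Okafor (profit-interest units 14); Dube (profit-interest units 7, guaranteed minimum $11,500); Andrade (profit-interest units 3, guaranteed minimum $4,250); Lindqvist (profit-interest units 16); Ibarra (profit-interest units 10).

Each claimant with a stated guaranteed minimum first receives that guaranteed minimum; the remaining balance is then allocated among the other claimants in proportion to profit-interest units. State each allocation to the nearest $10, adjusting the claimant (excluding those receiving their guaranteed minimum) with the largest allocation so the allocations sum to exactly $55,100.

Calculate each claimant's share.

Ferraro: $1,870 | Okafor: $13,120 | Dube: $11,500 | Andrade: $4,250 | Lindqvist: $14,990 | Ibarra: $9,370

Minimums first: Dube $11,500; Andrade $4,250. Remaining pool $39,350.
Remaining pool split over remaining profit-interest units 42: Ferraro 1,873.81 → $1,870; Okafor 13,116.67 → $13,120; Lindqvist 14,990.48 → $14,990; Ibarra 9,369.05 → $9,370.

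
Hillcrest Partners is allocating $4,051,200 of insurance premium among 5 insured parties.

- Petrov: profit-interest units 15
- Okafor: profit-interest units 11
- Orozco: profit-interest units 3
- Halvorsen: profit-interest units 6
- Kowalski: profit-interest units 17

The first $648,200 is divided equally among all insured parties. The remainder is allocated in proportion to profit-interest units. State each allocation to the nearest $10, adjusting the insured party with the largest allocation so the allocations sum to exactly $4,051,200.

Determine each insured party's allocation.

Petrov: $1,111,270 · Okafor: $849,510 · Orozco: $325,970 · Halvorsen: $522,290 · Kowalski: $1,242,160

First tranche $648,200 split equally: $129,640 each.
Remainder $3,403,000 by profit-interest units (total 52): Petrov 981,634.62 → $981,630; Okafor 719,865.38 → $719,870; Orozco 196,326.92 → $196,330; Halvorsen 392,653.85 → $392,650; Kowalski 1,112,519.23 → $1,112,520.
Totals: Petrov $129,640 + $981,630 = $1,111,270; Okafor $129,640 + $719,870 = $849,510; Orozco $129,640 + $196,330 = $325,970; Halvorsen $129,640 + $392,650 = $522,290; Kowalski $129,640 + $1,112,520 = $1,242,160.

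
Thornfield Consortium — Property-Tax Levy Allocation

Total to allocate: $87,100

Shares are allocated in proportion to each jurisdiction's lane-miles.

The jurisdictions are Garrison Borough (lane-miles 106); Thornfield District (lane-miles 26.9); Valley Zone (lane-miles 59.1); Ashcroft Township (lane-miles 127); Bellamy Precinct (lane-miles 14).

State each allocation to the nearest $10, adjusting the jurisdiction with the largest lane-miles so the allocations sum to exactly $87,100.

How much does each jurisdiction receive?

Combined lane-miles = 333.
Proportional shares: Garrison Borough 106/333 × $87,100 = 27,725.53; Thornfield District 26.9/333 × $87,100 = 7,036.01; Valley Zone 59.1/333 × $87,100 = 15,458.29; Ashcroft Township 127/333 × $87,100 = 33,218.32; Bellamy Precinct 14/333 × $87,100 = 3,661.86.
At nearest $10: Garrison Borough $27,730; Thornfield District $7,040; Valley Zone $15,460; Ashcroft Township $33,220; Bellamy Precinct $3,660. Sum = $87,110.
Difference $87,100 − $87,110 = −$10 applied to largest lane-miles (Ashcroft Township): Ashcroft Township becomes $33,210.

Garrison Borough: $27,730 | Thornfield District: $7,040 | Valley Zone: $15,460 | Ashcroft Township: $33,210 | Bellamy Precinct: $3,660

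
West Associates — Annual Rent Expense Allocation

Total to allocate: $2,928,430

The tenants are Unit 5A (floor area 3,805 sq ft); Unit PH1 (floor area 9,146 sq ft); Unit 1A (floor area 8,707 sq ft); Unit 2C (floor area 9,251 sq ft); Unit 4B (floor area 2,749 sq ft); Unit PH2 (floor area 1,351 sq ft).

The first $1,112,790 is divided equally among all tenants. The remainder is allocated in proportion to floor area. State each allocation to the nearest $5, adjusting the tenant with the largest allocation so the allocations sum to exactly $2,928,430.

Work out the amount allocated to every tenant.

First tranche $1,112,790 split equally: $185,465 each.
Remainder $1,815,640 by floor area (total 35,009): Unit 5A 197,335.26 → $197,335; Unit PH1 474,330.70 → $474,330; Unit 1A 451,563.24 → $451,565; Unit 2C 479,776.22 → $479,775; Unit 4B 142,568.89 → $142,570; Unit PH2 70,065.69 → $70,065.
Totals: Unit 5A $185,465 + $197,335 = $382,800; Unit PH1 $185,465 + $474,330 = $659,795; Unit 1A $185,465 + $451,565 = $637,030; Unit 2C $185,465 + $479,775 = $665,240; Unit 4B $185,465 + $142,570 = $328,035; Unit PH2 $185,465 + $70,065 = $255,530.

Unit 5A: $382,800 · Unit PH1: $659,795 · Unit 1A: $637,030 · Unit 2C: $665,240 · Unit 4B: $328,035 · Unit PH2: $255,530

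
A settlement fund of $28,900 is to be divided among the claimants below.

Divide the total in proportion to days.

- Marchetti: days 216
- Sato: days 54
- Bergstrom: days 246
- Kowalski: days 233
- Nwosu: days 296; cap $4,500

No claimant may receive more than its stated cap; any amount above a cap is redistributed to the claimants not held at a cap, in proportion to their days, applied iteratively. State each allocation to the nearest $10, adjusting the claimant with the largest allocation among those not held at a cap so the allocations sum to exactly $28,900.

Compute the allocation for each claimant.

Combined days = 1,045.
Unconstrained shares: Marchetti 5,973.59; Sato 1,493.40; Bergstrom 6,803.25; Kowalski 6,443.73; Nwosu 8,186.03.
Capped: Nwosu ($4,500); balance $24,400 reallocated over remaining days 749.
Redistributed shares: Marchetti 7,036.58 → $7,040; Sato 1,759.15 → $1,760; Bergstrom 8,013.89 → $8,010; Kowalski 7,590.39 → $7,590.

Marchetti: $7,040 | Sato: $1,760 | Bergstrom: $8,010 | Kowalski: $7,590 | Nwosu: $4,500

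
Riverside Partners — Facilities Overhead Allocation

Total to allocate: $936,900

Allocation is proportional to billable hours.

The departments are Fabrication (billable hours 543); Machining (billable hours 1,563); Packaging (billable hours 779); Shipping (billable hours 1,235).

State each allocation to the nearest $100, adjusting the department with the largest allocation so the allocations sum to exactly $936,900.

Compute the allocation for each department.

Fabrication: $123,500; Machining: $355,500; Packaging: $177,100; Shipping: $280,800

Sum of billable hours: 4,120.
Proportional shares: Fabrication 543/4,120 × $936,900 = 123,479.78; Machining 1,563/4,120 × $936,900 = 355,430.75; Packaging 779/4,120 × $936,900 = 177,146.87; Shipping 1,235/4,120 × $936,900 = 280,842.60.
Rounded to nearest $100: Fabrication $123,500; Machining $355,400; Packaging $177,100; Shipping $280,800. Sum = $936,800.
Difference $936,900 − $936,800 = +$100 applied to largest allocation (Machining): Machining becomes $355,500.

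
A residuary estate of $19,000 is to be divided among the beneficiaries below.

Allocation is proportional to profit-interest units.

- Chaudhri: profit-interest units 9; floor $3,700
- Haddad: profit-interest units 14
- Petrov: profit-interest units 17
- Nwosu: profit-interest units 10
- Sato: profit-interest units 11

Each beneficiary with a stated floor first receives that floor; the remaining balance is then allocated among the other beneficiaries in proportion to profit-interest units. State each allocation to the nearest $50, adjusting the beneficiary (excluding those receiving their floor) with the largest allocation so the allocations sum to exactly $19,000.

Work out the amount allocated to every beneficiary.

Chaudhri: $3,700; Haddad: $4,100; Petrov: $5,000; Nwosu: $2,950; Sato: $3,250

Minimums first: Chaudhri $3,700. Residual $15,300.
Residual split over remaining profit-interest units 52: Haddad 4,119.23 → $4,100; Petrov 5,001.92 → $5,000; Nwosu 2,942.31 → $2,950; Sato 3,236.54 → $3,250.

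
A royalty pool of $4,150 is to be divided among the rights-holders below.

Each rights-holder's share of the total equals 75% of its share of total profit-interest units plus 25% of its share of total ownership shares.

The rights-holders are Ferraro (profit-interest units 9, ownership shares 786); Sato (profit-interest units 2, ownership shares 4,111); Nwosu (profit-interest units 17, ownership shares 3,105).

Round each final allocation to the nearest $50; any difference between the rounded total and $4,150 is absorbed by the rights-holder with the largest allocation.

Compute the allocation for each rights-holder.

Totals — profit-interest units 28, ownership shares 8,002.
Composite weights (75% profit-interest units + 25% ownership shares): Ferraro 0.2656; Sato 0.1820; Nwosu 0.5524.
Proportional shares: Ferraro 1,102.36; Sato 755.33; Nwosu 2,292.31.
After rounding ($50): Ferraro $1,100; Sato $750; Nwosu $2,300. Sum = $4,150.
No rounding difference to absorb.

Ferraro: $1,100; Sato: $750; Nwosu: $2,300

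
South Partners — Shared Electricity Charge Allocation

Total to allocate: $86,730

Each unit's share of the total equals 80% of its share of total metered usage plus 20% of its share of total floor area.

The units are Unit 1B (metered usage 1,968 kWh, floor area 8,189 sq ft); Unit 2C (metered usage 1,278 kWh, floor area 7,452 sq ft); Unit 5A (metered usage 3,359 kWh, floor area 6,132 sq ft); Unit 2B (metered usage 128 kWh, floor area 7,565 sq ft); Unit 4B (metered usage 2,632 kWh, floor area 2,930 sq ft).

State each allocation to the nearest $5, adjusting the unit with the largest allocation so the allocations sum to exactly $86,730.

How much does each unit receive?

Totals — metered usage 9,365, floor area 32,268.
Blended shares (80% metered usage + 20% floor area): Unit 1B 0.2189; Unit 2C 0.1554; Unit 5A 0.3249; Unit 2B 0.0578; Unit 4B 0.2430.
Pro-rata amounts: Unit 1B 18,982.72; Unit 2C 13,474.43; Unit 5A 28,182.69; Unit 2B 5,014.98; Unit 4B 21,075.18.
After rounding ($5): Unit 1B $18,985; Unit 2C $13,475; Unit 5A $28,185; Unit 2B $5,015; Unit 4B $21,075. Sum = $86,735.
Difference $86,730 − $86,735 = −$5 applied to largest allocation (Unit 5A): Unit 5A becomes $28,180.

Unit 1B: $18,985 · Unit 2C: $13,475 · Unit 5A: $28,180 · Unit 2B: $5,015 · Unit 4B: $21,075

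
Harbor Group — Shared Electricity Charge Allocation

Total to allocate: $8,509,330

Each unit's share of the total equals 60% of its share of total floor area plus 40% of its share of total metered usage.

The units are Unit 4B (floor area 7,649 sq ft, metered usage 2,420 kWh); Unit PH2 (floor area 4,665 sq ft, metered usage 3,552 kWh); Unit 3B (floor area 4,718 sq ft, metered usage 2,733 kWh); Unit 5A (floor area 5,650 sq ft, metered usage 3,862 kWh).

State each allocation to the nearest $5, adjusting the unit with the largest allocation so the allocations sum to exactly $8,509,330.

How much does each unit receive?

Totals — floor area 22,682, metered usage 12,567.
Blended shares (60% floor area + 40% metered usage): Unit 4B 0.2794; Unit PH2 0.2365; Unit 3B 0.2118; Unit 5A 0.2724.
Proportional shares: Unit 4B 2,377,198.67; Unit PH2 2,012,114.69; Unit 3B 1,802,221.16; Unit 5A 2,317,795.48.
After rounding ($5): Unit 4B $2,377,200; Unit PH2 $2,012,115; Unit 3B $1,802,220; Unit 5A $2,317,795. Sum = $8,509,330.
No rounding difference to absorb.

Unit 4B: $2,377,200 · Unit PH2: $2,012,115 · Unit 3B: $1,802,220 · Unit 5A: $2,317,795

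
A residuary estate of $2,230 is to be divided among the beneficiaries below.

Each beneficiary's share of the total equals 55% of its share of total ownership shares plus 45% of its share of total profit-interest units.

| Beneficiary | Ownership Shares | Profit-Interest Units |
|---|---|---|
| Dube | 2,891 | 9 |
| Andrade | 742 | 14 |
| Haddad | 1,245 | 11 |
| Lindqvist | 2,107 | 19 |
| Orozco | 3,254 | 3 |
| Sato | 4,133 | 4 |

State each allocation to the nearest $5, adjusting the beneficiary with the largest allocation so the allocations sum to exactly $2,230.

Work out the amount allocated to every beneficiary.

Dube: $395; Andrade: $295; Haddad: $290; Lindqvist: $500; Orozco: $330; Sato: $420

Ownership shares total 14,372; profit-interest units total 60.
Composite weights (55% ownership shares + 45% profit-interest units): Dube 0.1781; Andrade 0.1334; Haddad 0.1301; Lindqvist 0.2231; Orozco 0.1470; Sato 0.1882.
Pro-rata amounts: Dube 397.24; Andrade 297.47; Haddad 290.22; Lindqvist 497.59; Orozco 327.87; Sato 419.61.
After rounding ($5): Dube $395; Andrade $295; Haddad $290; Lindqvist $500; Orozco $330; Sato $420. Sum = $2,230.
Sum already equals the total — no adjustment.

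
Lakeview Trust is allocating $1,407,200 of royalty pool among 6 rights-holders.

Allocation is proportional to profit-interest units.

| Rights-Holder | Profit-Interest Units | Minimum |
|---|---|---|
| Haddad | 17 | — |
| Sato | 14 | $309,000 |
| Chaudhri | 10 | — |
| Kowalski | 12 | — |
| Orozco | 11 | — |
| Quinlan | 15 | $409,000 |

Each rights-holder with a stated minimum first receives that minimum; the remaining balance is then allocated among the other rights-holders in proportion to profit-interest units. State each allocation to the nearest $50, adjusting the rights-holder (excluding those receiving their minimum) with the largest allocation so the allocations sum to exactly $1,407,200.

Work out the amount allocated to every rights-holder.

Haddad: $234,350; Sato: $309,000; Chaudhri: $137,850; Kowalski: $165,400; Orozco: $151,600; Quinlan: $409,000

Fund the minimums — Sato $309,000; Quinlan $409,000. Balance $689,200.
Balance split over remaining profit-interest units 50: Haddad 234,328.00 → $234,350; Chaudhri 137,840.00 → $137,850; Kowalski 165,408.00 → $165,400; Orozco 151,624.00 → $151,600.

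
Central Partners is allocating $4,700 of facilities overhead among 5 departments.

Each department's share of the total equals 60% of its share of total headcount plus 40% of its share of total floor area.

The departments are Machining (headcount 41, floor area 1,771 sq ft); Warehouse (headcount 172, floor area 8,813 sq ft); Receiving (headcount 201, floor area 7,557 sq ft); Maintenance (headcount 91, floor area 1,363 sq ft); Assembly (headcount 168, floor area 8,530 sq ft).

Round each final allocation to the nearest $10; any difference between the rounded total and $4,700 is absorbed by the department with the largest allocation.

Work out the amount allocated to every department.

Machining: $290 · Warehouse: $1,310 · Receiving: $1,350 · Maintenance: $470 · Assembly: $1,280

Headcount total 673; floor area total 28,034.
Blended shares (60% headcount + 40% floor area): Machining 0.0618; Warehouse 0.2791; Receiving 0.2870; Maintenance 0.1006; Assembly 0.2715.
Pro-rata amounts: Machining 290.56; Warehouse 1,311.73; Receiving 1,349.01; Maintenance 472.71; Assembly 1,275.99.
Rounded to nearest $10: Machining $290; Warehouse $1,310; Receiving $1,350; Maintenance $470; Assembly $1,280. Sum = $4,700.
Sum already equals the total — no adjustment.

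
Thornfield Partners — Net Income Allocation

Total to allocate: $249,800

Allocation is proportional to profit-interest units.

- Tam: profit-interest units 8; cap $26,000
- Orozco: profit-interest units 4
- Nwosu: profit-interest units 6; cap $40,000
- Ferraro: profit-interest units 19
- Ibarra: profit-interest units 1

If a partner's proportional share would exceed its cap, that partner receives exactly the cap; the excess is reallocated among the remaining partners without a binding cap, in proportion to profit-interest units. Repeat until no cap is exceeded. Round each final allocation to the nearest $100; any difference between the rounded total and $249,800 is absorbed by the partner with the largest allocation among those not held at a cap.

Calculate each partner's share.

Total profit-interest units = 38.
Pro-rata shares before constraints: Tam 52,589.47; Orozco 26,294.74; Nwosu 39,442.11; Ferraro 124,900.00; Ibarra 6,573.68.
Capped: Tam ($26,000); remaining pool $223,800 reallocated over remaining profit-interest units 30.
Capped: Nwosu ($40,000); remaining pool $183,800 reallocated over remaining profit-interest units 24.
Redistributed shares: Orozco 30,633.33 → $30,600; Ferraro 145,508.33 → $145,500; Ibarra 7,658.33 → $7,700.

Tam: $26,000 · Orozco: $30,600 · Nwosu: $40,000 · Ferraro: $145,500 · Ibarra: $7,700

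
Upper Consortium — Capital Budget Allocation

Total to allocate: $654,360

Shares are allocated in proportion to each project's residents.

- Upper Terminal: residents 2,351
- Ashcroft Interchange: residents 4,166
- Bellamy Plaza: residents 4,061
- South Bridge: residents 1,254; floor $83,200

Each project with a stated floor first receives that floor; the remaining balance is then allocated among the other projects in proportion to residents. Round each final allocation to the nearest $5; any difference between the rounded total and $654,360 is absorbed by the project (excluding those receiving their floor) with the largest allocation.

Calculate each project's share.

Fund the minimums — South Bridge $83,200. Remaining pool $571,160.
Remaining pool split over remaining residents 10,578: Upper Terminal 126,942.44 → $126,940; Ashcroft Interchange 224,943.52 → $224,945; Bellamy Plaza 219,274.04 → $219,275.

Upper Terminal: $126,940; Ashcroft Interchange: $224,945; Bellamy Plaza: $219,275; South Bridge: $83,200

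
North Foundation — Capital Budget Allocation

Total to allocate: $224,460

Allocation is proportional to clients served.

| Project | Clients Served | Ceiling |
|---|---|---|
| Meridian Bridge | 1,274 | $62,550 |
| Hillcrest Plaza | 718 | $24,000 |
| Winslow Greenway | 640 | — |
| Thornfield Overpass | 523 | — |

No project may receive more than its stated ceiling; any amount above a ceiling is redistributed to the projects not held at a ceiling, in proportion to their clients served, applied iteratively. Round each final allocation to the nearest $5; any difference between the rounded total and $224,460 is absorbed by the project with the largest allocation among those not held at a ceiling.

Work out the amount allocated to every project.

Combined clients served = 3,155.
Unconstrained shares: Meridian Bridge 90,637.73; Hillcrest Plaza 51,081.55; Winslow Greenway 45,532.30; Thornfield Overpass 37,208.42.
Cap binds for Meridian Bridge ($62,550), Hillcrest Plaza ($24,000); balance $137,910 reallocated over remaining clients served 1,163.
Shares after redistribution: Winslow Greenway 75,892.00 → $75,890; Thornfield Overpass 62,018.00 → $62,020.

Meridian Bridge: $62,550 · Hillcrest Plaza: $24,000 · Winslow Greenway: $75,890 · Thornfield Overpass: $62,020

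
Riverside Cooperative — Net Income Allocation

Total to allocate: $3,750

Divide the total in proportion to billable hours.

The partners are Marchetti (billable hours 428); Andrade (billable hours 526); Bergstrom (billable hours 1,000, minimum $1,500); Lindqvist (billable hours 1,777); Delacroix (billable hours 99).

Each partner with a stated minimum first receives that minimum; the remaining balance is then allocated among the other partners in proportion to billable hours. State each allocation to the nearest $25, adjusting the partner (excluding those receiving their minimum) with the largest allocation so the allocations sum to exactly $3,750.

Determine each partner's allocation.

Guaranteed amounts: Bergstrom $1,500. Balance $2,250.
Balance split over remaining billable hours 2,830: Marchetti 340.28 → $350; Andrade 418.20 → $425; Lindqvist 1,412.81 → $1,425; Delacroix 78.71 → $75.
Rounding difference −$25 applied to Lindqvist → $1,400.

Marchetti: $350 | Andrade: $425 | Bergstrom: $1,500 | Lindqvist: $1,400 | Delacroix: $75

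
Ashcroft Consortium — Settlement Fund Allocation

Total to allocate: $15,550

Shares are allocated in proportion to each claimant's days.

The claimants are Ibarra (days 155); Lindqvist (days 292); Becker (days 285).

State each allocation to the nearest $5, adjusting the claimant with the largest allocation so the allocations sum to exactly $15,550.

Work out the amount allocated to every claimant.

Sum of days: 732.
Raw shares: Ibarra 155/732 × $15,550 = 3,292.69; Lindqvist 292/732 × $15,550 = 6,203.01; Becker 285/732 × $15,550 = 6,054.30.
Rounded to nearest $5: Ibarra $3,295; Lindqvist $6,205; Becker $6,055. Sum = $15,555.
Difference $15,550 − $15,555 = −$5 applied to largest allocation (Lindqvist): Lindqvist becomes $6,200.

Ibarra: $3,295 · Lindqvist: $6,200 · Becker: $6,055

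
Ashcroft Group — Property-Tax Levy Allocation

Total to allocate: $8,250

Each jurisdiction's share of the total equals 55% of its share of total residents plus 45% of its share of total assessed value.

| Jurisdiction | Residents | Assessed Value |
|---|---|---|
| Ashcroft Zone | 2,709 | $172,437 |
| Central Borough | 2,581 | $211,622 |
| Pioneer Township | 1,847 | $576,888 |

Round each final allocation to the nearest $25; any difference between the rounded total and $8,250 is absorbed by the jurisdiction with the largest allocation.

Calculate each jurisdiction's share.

Ashcroft Zone: $2,400 · Central Borough: $2,450 · Pioneer Township: $3,400

Residents total 7,137; assessed value total 960,947.
Combined weights (55% residents + 45% assessed value): Ashcroft Zone 0.2895; Central Borough 0.2980; Pioneer Township 0.4125.
Proportional shares: Ashcroft Zone 2,388.49; Central Borough 2,458.50; Pioneer Township 3,403.01.
Rounded to nearest $25: Ashcroft Zone $2,400; Central Borough $2,450; Pioneer Township $3,400. Sum = $8,250.
Sum already equals the total — no adjustment.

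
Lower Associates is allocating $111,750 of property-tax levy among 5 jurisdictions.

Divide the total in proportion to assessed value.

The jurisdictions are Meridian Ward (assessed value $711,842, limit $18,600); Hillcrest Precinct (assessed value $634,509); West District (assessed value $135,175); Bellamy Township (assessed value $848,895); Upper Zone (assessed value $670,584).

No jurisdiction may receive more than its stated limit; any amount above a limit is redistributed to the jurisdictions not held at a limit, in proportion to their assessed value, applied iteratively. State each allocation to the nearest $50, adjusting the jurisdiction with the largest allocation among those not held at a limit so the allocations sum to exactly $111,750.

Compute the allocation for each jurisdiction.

Meridian Ward: $18,600 · Hillcrest Precinct: $25,800 · West District: $5,500 · Bellamy Township: $34,550 · Upper Zone: $27,300

Total assessed value = 3,001,005.
Pro-rata shares before constraints: Meridian Ward 26,507.23; Hillcrest Precinct 23,627.55; West District 5,033.58; Bellamy Township 31,610.75; Upper Zone 24,970.89.
Held at cap: Meridian Ward ($18,600); remaining pool $93,150 reallocated over remaining assessed value 2,289,163.
Shares after redistribution: Hillcrest Precinct 25,819.27 → $25,800; West District 5,500.50 → $5,500; Bellamy Township 34,543.01 → $34,550; Upper Zone 27,287.22 → $27,300.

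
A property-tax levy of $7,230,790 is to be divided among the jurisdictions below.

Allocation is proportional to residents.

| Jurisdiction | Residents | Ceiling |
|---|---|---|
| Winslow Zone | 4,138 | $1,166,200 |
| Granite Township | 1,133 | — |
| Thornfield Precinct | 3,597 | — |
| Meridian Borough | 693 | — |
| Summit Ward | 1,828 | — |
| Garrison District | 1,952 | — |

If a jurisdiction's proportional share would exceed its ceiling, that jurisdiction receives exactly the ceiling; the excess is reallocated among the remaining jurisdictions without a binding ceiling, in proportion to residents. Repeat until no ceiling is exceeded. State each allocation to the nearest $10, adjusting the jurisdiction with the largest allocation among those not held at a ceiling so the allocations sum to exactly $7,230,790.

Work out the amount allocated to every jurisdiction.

Sum of residents: 13,341.
Unconstrained shares: Winslow Zone 2,242,786.07; Granite Township 614,083.28; Thornfield Precinct 1,949,565.37; Meridian Borough 375,604.34; Summit Ward 990,771.62; Garrison District 1,057,979.32.
Capped: Winslow Zone ($1,166,200); residual $6,064,590 reallocated over remaining residents 9,203.
Remaining shares: Granite Township 746,623.98 → $746,620; Thornfield Precinct 2,370,349.91 → $2,370,350; Meridian Borough 456,672.92 → $456,670; Summit Ward 1,204,614.86 → $1,204,610; Garrison District 1,286,328.34 → $1,286,330.
Rounding difference +$10 applied to Thornfield Precinct → $2,370,360.

Winslow Zone: $1,166,200 · Granite Township: $746,620 · Thornfield Precinct: $2,370,360 · Meridian Borough: $456,670 · Summit Ward: $1,204,610 · Garrison District: $1,286,330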